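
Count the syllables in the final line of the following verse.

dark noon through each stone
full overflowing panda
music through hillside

5

The final line: music(2) + through(1) + hillside(2) = 5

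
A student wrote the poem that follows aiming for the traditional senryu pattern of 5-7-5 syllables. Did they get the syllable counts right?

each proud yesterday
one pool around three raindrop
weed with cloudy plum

Yes

Line 1: each (1), proud (1), yesterday (3) → 5 ✓
Line 2: one (1), pool (1), around (2), three (1), raindrop (2) → 7 ✓
Line 3: weed (1), with (1), cloudy (2), plum (1) → 5 ✓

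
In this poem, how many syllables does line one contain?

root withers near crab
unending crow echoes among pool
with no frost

5

Line one: root (1), withers (2), near (1), crab (1) → 5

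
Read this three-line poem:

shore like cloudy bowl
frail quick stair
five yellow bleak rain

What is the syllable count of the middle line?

3

The middle line: frail (1), quick (1), stair (1) → 3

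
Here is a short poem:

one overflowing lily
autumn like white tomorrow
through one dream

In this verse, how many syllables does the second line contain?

The second line: "autumn like white tomorrow": 2+1+1+3 = 7

7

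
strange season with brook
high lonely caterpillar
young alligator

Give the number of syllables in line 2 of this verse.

Line 2: high(1) + lonely(2) + caterpillar(4) = 7

7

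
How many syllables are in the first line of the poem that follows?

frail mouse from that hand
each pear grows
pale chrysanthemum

5

The first line: frail(1) + mouse(1) + from(1) + that(1) + hand(1) = 5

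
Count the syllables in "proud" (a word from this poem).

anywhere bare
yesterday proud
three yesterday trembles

"proud" has 1 syllable.

1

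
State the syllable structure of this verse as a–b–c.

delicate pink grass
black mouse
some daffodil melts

Line 1: delicate (3), pink (1), grass (1) → 5
Line 2: black (1), mouse (1) → 2
Line 3: some (1), daffodil (3), melts (1) → 5

5–2–5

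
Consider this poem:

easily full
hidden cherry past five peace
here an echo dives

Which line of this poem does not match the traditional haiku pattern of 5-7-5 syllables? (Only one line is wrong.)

Line 1: easily (3), full (1) → 4 (expected 5)
Line 2: hidden (2), cherry (2), past (1), five (1), peace (1) → 7 ✓
Line 3: here (1), an (1), echo (2), dives (1) → 5 ✓

The first line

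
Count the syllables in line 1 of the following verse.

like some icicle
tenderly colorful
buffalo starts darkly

Line 1: like(1) + some(1) + icicle(3) = 5

5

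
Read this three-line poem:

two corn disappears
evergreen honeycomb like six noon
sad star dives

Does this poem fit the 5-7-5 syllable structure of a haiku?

No

Line 1: two(1) + corn(1) + disappears(3) = 5 ✓
Line 2: evergreen(3) + honeycomb(3) + like(1) + six(1) + noon(1) = 9 (expected 7)
Line 3: sad(1) + star(1) + dives(1) = 3 (expected 5)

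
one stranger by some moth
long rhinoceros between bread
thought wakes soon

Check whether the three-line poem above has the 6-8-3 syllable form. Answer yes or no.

Line 1: "one stranger by some moth": 1+2+1+1+1 = 6 ✓
Line 2: "long rhinoceros between bread": 1+4+2+1 = 8 ✓
Line 3: "thought wakes soon": 1+1+1 = 3 ✓

Yes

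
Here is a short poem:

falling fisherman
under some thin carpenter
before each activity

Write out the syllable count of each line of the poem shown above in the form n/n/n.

Line 1: falling(2) + fisherman(3) = 5
Line 2: under(2) + some(1) + thin(1) + carpenter(3) = 7
Line 3: before(2) + each(1) + activity(4) = 7

5/7/7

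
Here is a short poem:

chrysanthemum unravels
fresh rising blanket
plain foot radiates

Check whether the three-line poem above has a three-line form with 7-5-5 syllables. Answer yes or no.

Line 1: chrysanthemum (4), unravels (3) → 7 ✓
Line 2: fresh (1), rising (2), blanket (2) → 5 ✓
Line 3: plain (1), foot (1), radiates (3) → 5 ✓

Yes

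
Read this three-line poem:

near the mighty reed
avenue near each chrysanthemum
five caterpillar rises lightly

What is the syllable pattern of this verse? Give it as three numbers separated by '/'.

Line 1: near (1), the (1), mighty (2), reed (1) → 5
Line 2: avenue (3), near (1), each (1), chrysanthemum (4) → 9
Line 3: five (1), caterpillar (4), rises (2), lightly (2) → 9

5/9/9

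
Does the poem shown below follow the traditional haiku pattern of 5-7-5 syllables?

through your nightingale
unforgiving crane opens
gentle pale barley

Line 1: "through your nightingale": 1+1+3 = 5 ✓
Line 2: "unforgiving crane opens": 4+1+2 = 7 ✓
Line 3: "gentle pale barley": 2+1+2 = 5 ✓

Yes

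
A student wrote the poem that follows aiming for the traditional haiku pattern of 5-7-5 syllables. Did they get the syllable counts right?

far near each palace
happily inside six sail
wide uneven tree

Yes

Line 1: "far near each palace": 1+1+1+2 = 5 ✓
Line 2: "happily inside six sail": 3+2+1+1 = 7 ✓
Line 3: "wide uneven tree": 1+3+1 = 5 ✓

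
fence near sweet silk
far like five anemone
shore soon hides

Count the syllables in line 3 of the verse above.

3

Line 3: shore (1), soon (1), hides (1) → 3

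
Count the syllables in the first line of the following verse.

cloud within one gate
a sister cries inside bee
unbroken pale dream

5

The first line: cloud (1), within (2), one (1), gate (1) → 5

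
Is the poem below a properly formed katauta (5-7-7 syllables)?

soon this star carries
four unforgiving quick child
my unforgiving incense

Yes

Line 1: soon(1) + this(1) + star(1) + carries(2) = 5 ✓
Line 2: four(1) + unforgiving(4) + quick(1) + child(1) = 7 ✓
Line 3: my(1) + unforgiving(4) + incense(2) = 7 ✓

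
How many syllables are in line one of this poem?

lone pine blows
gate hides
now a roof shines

Line one: "lone pine blows": 1+1+1 = 3

3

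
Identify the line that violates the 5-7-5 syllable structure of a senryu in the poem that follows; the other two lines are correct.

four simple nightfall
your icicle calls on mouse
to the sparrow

Line 1: four (1), simple (2), nightfall (2) → 5 ✓
Line 2: your (1), icicle (3), calls (1), on (1), mouse (1) → 7 ✓
Line 3: to (1), the (1), sparrow (2) → 4 (expected 5)

Line 3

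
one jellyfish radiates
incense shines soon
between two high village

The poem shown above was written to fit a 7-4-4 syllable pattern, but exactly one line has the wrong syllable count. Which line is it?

Line 3

Line 1: "one jellyfish radiates": 1+3+3 = 7 ✓
Line 2: "incense shines soon": 2+1+1 = 4 ✓
Line 3: "between two high village": 2+1+1+2 = 6 (expected 4)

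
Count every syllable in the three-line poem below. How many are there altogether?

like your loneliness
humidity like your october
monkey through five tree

19

Line 1: "like your loneliness": 1+1+3 = 5
Line 2: "humidity like your october": 4+1+1+3 = 9
Line 3: "monkey through five tree": 2+1+1+1 = 5
Total: 5 + 9 + 5 = 19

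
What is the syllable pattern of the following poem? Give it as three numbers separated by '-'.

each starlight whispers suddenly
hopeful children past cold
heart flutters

Line 1: each (1), starlight (2), whispers (2), suddenly (3) → 8
Line 2: hopeful (2), children (2), past (1), cold (1) → 6
Line 3: heart (1), flutters (2) → 3

8-6-3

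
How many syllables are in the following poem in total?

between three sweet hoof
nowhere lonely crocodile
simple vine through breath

Line 1: "between three sweet hoof": 2+1+1+1 = 5
Line 2: "nowhere lonely crocodile": 2+2+3 = 7
Line 3: "simple vine through breath": 2+1+1+1 = 5
Total: 5 + 7 + 5 = 17

17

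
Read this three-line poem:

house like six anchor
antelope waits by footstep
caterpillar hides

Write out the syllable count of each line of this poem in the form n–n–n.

5–7–5

Line 1: "house like six anchor": 1+1+1+2 = 5
Line 2: "antelope waits by footstep": 3+1+1+2 = 7
Line 3: "caterpillar hides": 4+1 = 5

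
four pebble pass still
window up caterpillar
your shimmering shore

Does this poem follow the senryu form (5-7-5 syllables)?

Line 1: "four pebble pass still": 1+2+1+1 = 5 ✓
Line 2: "window up caterpillar": 2+1+4 = 7 ✓
Line 3: "your shimmering shore": 1+3+1 = 5 ✓

Yes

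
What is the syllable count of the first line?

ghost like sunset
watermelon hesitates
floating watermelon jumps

4

The first line: ghost (1), like (1), sunset (2) → 4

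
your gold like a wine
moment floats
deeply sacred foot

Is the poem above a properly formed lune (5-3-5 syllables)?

Line 1: "your gold like a wine": 1+1+1+1+1 = 5 ✓
Line 2: "moment floats": 2+1 = 3 ✓
Line 3: "deeply sacred foot": 2+2+1 = 5 ✓

Yes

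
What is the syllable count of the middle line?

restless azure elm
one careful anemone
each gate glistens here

7

The middle line: one (1), careful (2), anemone (4) → 7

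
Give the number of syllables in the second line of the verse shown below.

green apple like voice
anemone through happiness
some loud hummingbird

The second line: anemone (4), through (1), happiness (3) → 8

8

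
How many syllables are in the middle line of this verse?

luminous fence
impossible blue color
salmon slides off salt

7

The middle line: impossible(4) + blue(1) + color(2) = 7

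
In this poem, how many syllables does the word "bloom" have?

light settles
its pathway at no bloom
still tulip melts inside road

1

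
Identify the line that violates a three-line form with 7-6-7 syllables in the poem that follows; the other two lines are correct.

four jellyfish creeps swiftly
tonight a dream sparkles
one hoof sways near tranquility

Line 1: four (1), jellyfish (3), creeps (1), swiftly (2) → 7 ✓
Line 2: tonight (2), a (1), dream (1), sparkles (2) → 6 ✓
Line 3: one (1), hoof (1), sways (1), near (1), tranquility (4) → 8 (expected 7)

Line 3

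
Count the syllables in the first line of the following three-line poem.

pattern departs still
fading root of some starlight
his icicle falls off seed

The first line: pattern (2), departs (2), still (1) → 5

5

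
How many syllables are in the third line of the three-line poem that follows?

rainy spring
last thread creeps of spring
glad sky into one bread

6

The third line: glad (1), sky (1), into (2), one (1), bread (1) → 6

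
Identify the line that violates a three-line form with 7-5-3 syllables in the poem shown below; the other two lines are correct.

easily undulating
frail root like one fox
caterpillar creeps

The third line

Line 1: "easily undulating": 3+4 = 7 ✓
Line 2: "frail root like one fox": 1+1+1+1+1 = 5 ✓
Line 3: "caterpillar creeps": 4+1 = 5 (expected 3)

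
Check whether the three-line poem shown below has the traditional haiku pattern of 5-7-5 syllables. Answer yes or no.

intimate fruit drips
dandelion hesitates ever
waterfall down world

Line 1: intimate(3) + fruit(1) + drips(1) = 5 ✓
Line 2: dandelion(4) + hesitates(3) + ever(2) = 9 (expected 7)
Line 3: waterfall(3) + down(1) + world(1) = 5 ✓

No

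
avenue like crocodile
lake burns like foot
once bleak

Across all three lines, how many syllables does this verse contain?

Line 1: avenue(3) + like(1) + crocodile(3) = 7
Line 2: lake(1) + burns(1) + like(1) + foot(1) = 4
Line 3: once(1) + bleak(1) = 2
Total: 7 + 4 + 2 = 13

13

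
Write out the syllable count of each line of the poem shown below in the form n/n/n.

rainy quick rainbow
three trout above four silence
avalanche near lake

Line 1: "rainy quick rainbow": 2+1+2 = 5
Line 2: "three trout above four silence": 1+1+2+1+2 = 7
Line 3: "avalanche near lake": 3+1+1 = 5

5/7/5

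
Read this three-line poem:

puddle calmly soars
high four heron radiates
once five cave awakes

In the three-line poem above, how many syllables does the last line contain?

The last line: once(1) + five(1) + cave(1) + awakes(2) = 5

5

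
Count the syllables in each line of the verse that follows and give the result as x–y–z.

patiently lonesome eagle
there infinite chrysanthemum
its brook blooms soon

7–8–4

Line 1: patiently (3), lonesome (2), eagle (2) → 7
Line 2: there (1), infinite (3), chrysanthemum (4) → 8
Line 3: its (1), brook (1), blooms (1), soon (1) → 4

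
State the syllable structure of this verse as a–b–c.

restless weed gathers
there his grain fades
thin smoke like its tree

5–4–5

Line 1: restless(2) + weed(1) + gathers(2) = 5
Line 2: there(1) + his(1) + grain(1) + fades(1) = 4
Line 3: thin(1) + smoke(1) + like(1) + its(1) + tree(1) = 5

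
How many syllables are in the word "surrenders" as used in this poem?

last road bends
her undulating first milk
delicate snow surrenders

3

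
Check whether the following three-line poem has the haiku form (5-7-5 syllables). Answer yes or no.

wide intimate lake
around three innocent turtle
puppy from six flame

No

Line 1: wide (1), intimate (3), lake (1) → 5 ✓
Line 2: around (2), three (1), innocent (3), turtle (2) → 8 (expected 7)
Line 3: puppy (2), from (1), six (1), flame (1) → 5 ✓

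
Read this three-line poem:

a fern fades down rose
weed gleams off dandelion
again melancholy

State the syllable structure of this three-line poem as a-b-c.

5-7-6

Line 1: "a fern fades down rose": 1+1+1+1+1 = 5
Line 2: "weed gleams off dandelion": 1+1+1+4 = 7
Line 3: "again melancholy": 2+4 = 6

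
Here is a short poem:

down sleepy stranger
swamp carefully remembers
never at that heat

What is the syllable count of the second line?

The second line: swamp (1), carefully (3), remembers (3) → 7

7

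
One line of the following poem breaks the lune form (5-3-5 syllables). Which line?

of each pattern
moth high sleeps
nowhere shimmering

Line 1: of(1) + each(1) + pattern(2) = 4 (expected 5)
Line 2: moth(1) + high(1) + sleeps(1) = 3 ✓
Line 3: nowhere(2) + shimmering(3) = 5 ✓

Line 1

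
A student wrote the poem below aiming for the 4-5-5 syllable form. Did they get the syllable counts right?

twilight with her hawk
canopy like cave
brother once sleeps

Line 1: twilight (2), with (1), her (1), hawk (1) → 5 (expected 4)
Line 2: canopy (3), like (1), cave (1) → 5 ✓
Line 3: brother (2), once (1), sleeps (1) → 4 (expected 5)

No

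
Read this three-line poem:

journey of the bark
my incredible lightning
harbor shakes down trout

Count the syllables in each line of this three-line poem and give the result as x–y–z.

5–7–5

Line 1: "journey of the bark": 2+1+1+1 = 5
Line 2: "my incredible lightning": 1+4+2 = 7
Line 3: "harbor shakes down trout": 2+1+1+1 = 5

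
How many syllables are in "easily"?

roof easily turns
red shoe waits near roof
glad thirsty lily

3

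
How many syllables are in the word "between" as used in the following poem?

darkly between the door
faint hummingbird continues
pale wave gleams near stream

"between" has 2 syllables.

2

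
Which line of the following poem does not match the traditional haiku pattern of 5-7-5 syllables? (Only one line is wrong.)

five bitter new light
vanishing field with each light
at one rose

Line 1: five (1), bitter (2), new (1), light (1) → 5 ✓
Line 2: vanishing (3), field (1), with (1), each (1), light (1) → 7 ✓
Line 3: at (1), one (1), rose (1) → 3 (expected 5)

The third line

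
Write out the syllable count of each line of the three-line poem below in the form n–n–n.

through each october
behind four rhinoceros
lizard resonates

Line 1: "through each october": 1+1+3 = 5
Line 2: "behind four rhinoceros": 2+1+4 = 7
Line 3: "lizard resonates": 2+3 = 5

5–7–5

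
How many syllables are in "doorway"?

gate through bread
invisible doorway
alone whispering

2

"doorway" has 2 syllables.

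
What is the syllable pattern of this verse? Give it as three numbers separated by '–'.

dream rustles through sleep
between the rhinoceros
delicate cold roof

Line 1: dream (1), rustles (2), through (1), sleep (1) → 5
Line 2: between (2), the (1), rhinoceros (4) → 7
Line 3: delicate (3), cold (1), roof (1) → 5

5–7–5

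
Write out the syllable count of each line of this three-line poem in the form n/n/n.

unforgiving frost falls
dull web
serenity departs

6/2/6

Line 1: unforgiving (4), frost (1), falls (1) → 6
Line 2: dull (1), web (1) → 2
Line 3: serenity (4), departs (2) → 6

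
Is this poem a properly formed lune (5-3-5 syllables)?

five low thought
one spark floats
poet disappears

No

Line 1: "five low thought": 1+1+1 = 3 (expected 5)
Line 2: "one spark floats": 1+1+1 = 3 ✓
Line 3: "poet disappears": 2+3 = 5 ✓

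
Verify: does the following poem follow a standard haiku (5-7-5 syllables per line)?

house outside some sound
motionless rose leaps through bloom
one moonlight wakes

Line 1: "house outside some sound": 1+2+1+1 = 5 ✓
Line 2: "motionless rose leaps through bloom": 3+1+1+1+1 = 7 ✓
Line 3: "one moonlight wakes": 1+2+1 = 4 (expected 5)

No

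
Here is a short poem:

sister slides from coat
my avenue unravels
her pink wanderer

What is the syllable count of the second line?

The second line: my (1), avenue (3), unravels (3) → 7

7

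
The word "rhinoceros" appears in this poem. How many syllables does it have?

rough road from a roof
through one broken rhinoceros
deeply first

4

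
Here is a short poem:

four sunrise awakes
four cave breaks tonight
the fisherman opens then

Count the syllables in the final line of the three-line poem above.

7

The final line: "the fisherman opens then": 1+3+2+1 = 7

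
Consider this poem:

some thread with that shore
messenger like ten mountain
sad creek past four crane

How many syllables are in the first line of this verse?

The first line: some (1), thread (1), with (1), that (1), shore (1) → 5

5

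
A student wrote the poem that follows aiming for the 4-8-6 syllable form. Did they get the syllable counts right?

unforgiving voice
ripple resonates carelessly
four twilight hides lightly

No

Line 1: unforgiving (4), voice (1) → 5 (expected 4)
Line 2: ripple (2), resonates (3), carelessly (3) → 8 ✓
Line 3: four (1), twilight (2), hides (1), lightly (2) → 6 ✓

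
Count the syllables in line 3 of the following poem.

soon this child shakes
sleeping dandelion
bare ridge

Line 3: bare (1), ridge (1) → 2

2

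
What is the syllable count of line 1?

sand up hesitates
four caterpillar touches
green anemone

5

Line 1: sand (1), up (1), hesitates (3) → 5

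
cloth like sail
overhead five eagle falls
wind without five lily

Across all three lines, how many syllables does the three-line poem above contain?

16

Line 1: cloth(1) + like(1) + sail(1) = 3
Line 2: overhead(3) + five(1) + eagle(2) + falls(1) = 7
Line 3: wind(1) + without(2) + five(1) + lily(2) = 6
Total: 3 + 7 + 6 = 16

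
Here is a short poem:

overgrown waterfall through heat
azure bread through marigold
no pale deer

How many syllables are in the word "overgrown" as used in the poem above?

3

"overgrown" has 3 syllables.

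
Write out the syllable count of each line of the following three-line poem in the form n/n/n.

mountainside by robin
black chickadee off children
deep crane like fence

Line 1: mountainside(3) + by(1) + robin(2) = 6
Line 2: black(1) + chickadee(3) + off(1) + children(2) = 7
Line 3: deep(1) + crane(1) + like(1) + fence(1) = 4

6/7/4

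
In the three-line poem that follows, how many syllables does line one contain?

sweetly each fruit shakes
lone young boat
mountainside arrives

5

Line one: sweetly (2), each (1), fruit (1), shakes (1) → 5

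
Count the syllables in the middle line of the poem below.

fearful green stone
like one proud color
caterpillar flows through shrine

The middle line: like(1) + one(1) + proud(1) + color(2) = 5

5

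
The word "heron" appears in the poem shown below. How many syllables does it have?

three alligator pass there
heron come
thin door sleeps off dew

2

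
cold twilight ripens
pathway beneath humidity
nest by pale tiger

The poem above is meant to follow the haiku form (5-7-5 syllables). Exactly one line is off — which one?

Line 1: cold (1), twilight (2), ripens (2) → 5 ✓
Line 2: pathway (2), beneath (2), humidity (4) → 8 (expected 7)
Line 3: nest (1), by (1), pale (1), tiger (2) → 5 ✓

The second line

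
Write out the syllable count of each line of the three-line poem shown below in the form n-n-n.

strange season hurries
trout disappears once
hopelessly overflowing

5-5-7

Line 1: "strange season hurries": 1+2+2 = 5
Line 2: "trout disappears once": 1+3+1 = 5
Line 3: "hopelessly overflowing": 3+4 = 7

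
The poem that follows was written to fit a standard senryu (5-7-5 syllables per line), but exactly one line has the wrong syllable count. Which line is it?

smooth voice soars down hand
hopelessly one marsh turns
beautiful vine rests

The second line

Line 1: smooth (1), voice (1), soars (1), down (1), hand (1) → 5 ✓
Line 2: hopelessly (3), one (1), marsh (1), turns (1) → 6 (expected 7)
Line 3: beautiful (3), vine (1), rests (1) → 5 ✓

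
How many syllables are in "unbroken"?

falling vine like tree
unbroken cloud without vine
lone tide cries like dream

"unbroken" has 3 syllables.

3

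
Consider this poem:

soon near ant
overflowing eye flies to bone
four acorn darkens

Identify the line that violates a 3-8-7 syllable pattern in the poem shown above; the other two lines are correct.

Line 1: soon (1), near (1), ant (1) → 3 ✓
Line 2: overflowing (4), eye (1), flies (1), to (1), bone (1) → 8 ✓
Line 3: four (1), acorn (2), darkens (2) → 5 (expected 7)

The third line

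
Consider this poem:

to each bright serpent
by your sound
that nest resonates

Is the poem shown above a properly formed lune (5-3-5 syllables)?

Yes

Line 1: to(1) + each(1) + bright(1) + serpent(2) = 5 ✓
Line 2: by(1) + your(1) + sound(1) = 3 ✓
Line 3: that(1) + nest(1) + resonates(3) = 5 ✓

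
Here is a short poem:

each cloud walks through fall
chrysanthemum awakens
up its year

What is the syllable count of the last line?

3

The last line: up(1) + its(1) + year(1) = 3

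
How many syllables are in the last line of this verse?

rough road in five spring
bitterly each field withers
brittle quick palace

5

The last line: "brittle quick palace": 2+1+2 = 5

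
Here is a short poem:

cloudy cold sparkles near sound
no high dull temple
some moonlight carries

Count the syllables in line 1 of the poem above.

7

Line 1: cloudy(2) + cold(1) + sparkles(2) + near(1) + sound(1) = 7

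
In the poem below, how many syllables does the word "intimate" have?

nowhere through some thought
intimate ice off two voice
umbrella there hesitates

3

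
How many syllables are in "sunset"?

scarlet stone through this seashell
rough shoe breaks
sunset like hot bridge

2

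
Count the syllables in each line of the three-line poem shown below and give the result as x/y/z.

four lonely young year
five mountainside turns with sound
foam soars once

Line 1: "four lonely young year": 1+2+1+1 = 5
Line 2: "five mountainside turns with sound": 1+3+1+1+1 = 7
Line 3: "foam soars once": 1+1+1 = 3

5/7/3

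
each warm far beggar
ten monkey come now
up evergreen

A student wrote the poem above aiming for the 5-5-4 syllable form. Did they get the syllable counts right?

Line 1: each(1) + warm(1) + far(1) + beggar(2) = 5 ✓
Line 2: ten(1) + monkey(2) + come(1) + now(1) = 5 ✓
Line 3: up(1) + evergreen(3) = 4 ✓

Yes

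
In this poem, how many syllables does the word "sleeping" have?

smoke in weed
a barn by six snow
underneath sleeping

2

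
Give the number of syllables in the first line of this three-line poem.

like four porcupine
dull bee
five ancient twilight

5

The first line: like(1) + four(1) + porcupine(3) = 5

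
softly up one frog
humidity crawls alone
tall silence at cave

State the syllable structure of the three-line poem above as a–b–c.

5–7–5

Line 1: softly(2) + up(1) + one(1) + frog(1) = 5
Line 2: humidity(4) + crawls(1) + alone(2) = 7
Line 3: tall(1) + silence(2) + at(1) + cave(1) = 5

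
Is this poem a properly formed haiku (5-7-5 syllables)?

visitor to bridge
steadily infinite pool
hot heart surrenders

Yes

Line 1: visitor(3) + to(1) + bridge(1) = 5 ✓
Line 2: steadily(3) + infinite(3) + pool(1) = 7 ✓
Line 3: hot(1) + heart(1) + surrenders(3) = 5 ✓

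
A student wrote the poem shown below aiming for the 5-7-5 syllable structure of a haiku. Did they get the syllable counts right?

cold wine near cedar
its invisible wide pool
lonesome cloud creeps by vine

Line 1: cold(1) + wine(1) + near(1) + cedar(2) = 5 ✓
Line 2: its(1) + invisible(4) + wide(1) + pool(1) = 7 ✓
Line 3: lonesome(2) + cloud(1) + creeps(1) + by(1) + vine(1) = 6 (expected 5)

No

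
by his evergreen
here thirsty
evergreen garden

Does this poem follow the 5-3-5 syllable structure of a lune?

Yes

Line 1: by(1) + his(1) + evergreen(3) = 5 ✓
Line 2: here(1) + thirsty(2) = 3 ✓
Line 3: evergreen(3) + garden(2) = 5 ✓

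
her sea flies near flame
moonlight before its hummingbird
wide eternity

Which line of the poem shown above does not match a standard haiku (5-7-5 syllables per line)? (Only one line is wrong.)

The second line

Line 1: her(1) + sea(1) + flies(1) + near(1) + flame(1) = 5 ✓
Line 2: moonlight(2) + before(2) + its(1) + hummingbird(3) = 8 (expected 7)
Line 3: wide(1) + eternity(4) = 5 ✓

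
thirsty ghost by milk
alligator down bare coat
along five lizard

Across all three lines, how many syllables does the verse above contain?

Line 1: thirsty(2) + ghost(1) + by(1) + milk(1) = 5
Line 2: alligator(4) + down(1) + bare(1) + coat(1) = 7
Line 3: along(2) + five(1) + lizard(2) = 5
Total: 5 + 7 + 5 = 17

17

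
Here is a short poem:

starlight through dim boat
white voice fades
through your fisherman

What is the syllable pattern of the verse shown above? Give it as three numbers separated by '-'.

Line 1: "starlight through dim boat": 2+1+1+1 = 5
Line 2: "white voice fades": 1+1+1 = 3
Line 3: "through your fisherman": 1+1+3 = 5

5-3-5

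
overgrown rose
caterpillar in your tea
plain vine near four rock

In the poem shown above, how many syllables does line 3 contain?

Line 3: plain(1) + vine(1) + near(1) + four(1) + rock(1) = 5

5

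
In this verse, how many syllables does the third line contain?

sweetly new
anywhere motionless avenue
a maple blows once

The third line: a (1), maple (2), blows (1), once (1) → 5

5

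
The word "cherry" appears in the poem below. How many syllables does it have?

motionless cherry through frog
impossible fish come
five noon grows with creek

2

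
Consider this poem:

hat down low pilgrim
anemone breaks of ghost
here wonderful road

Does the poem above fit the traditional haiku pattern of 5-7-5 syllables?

Line 1: hat (1), down (1), low (1), pilgrim (2) → 5 ✓
Line 2: anemone (4), breaks (1), of (1), ghost (1) → 7 ✓
Line 3: here (1), wonderful (3), road (1) → 5 ✓

Yes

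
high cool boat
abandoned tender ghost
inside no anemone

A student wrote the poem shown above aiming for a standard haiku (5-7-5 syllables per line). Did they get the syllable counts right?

No

Line 1: high(1) + cool(1) + boat(1) = 3 (expected 5)
Line 2: abandoned(3) + tender(2) + ghost(1) = 6 (expected 7)
Line 3: inside(2) + no(1) + anemone(4) = 7 (expected 5)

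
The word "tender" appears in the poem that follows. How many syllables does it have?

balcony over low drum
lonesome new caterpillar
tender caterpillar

2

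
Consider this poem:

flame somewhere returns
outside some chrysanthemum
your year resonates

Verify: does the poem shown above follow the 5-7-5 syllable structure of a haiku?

Line 1: flame(1) + somewhere(2) + returns(2) = 5 ✓
Line 2: outside(2) + some(1) + chrysanthemum(4) = 7 ✓
Line 3: your(1) + year(1) + resonates(3) = 5 ✓

Yes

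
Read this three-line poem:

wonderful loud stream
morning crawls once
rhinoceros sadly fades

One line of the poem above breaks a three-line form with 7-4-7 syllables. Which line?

Line 1: wonderful (3), loud (1), stream (1) → 5 (expected 7)
Line 2: morning (2), crawls (1), once (1) → 4 ✓
Line 3: rhinoceros (4), sadly (2), fades (1) → 7 ✓

Line 1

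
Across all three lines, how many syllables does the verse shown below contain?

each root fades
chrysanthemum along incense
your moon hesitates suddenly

19

Line 1: each(1) + root(1) + fades(1) = 3
Line 2: chrysanthemum(4) + along(2) + incense(2) = 8
Line 3: your(1) + moon(1) + hesitates(3) + suddenly(3) = 8
Total: 3 + 8 + 8 = 19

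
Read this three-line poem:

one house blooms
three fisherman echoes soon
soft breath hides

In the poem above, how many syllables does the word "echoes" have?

2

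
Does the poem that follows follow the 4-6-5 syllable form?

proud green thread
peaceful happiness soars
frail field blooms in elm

Line 1: proud (1), green (1), thread (1) → 3 (expected 4)
Line 2: peaceful (2), happiness (3), soars (1) → 6 ✓
Line 3: frail (1), field (1), blooms (1), in (1), elm (1) → 5 ✓

No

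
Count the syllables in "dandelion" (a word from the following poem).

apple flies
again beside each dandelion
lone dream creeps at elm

4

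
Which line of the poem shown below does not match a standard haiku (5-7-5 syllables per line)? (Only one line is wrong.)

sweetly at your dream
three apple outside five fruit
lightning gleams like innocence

Line 1: sweetly(2) + at(1) + your(1) + dream(1) = 5 ✓
Line 2: three(1) + apple(2) + outside(2) + five(1) + fruit(1) = 7 ✓
Line 3: lightning(2) + gleams(1) + like(1) + innocence(3) = 7 (expected 5)

The third line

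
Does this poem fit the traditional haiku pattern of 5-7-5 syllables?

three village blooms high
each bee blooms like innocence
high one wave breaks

Line 1: three(1) + village(2) + blooms(1) + high(1) = 5 ✓
Line 2: each(1) + bee(1) + blooms(1) + like(1) + innocence(3) = 7 ✓
Line 3: high(1) + one(1) + wave(1) + breaks(1) = 4 (expected 5)

No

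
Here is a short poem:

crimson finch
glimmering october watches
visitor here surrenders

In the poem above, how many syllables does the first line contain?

The first line: crimson(2) + finch(1) = 3

3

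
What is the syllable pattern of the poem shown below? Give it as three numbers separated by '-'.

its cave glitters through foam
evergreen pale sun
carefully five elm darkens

Line 1: its (1), cave (1), glitters (2), through (1), foam (1) → 6
Line 2: evergreen (3), pale (1), sun (1) → 5
Line 3: carefully (3), five (1), elm (1), darkens (2) → 7

6-5-7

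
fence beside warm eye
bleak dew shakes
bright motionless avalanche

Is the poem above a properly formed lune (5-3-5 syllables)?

No

Line 1: "fence beside warm eye": 1+2+1+1 = 5 ✓
Line 2: "bleak dew shakes": 1+1+1 = 3 ✓
Line 3: "bright motionless avalanche": 1+3+3 = 7 (expected 5)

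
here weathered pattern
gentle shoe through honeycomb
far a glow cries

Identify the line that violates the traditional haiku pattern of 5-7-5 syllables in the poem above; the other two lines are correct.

Line 1: here(1) + weathered(2) + pattern(2) = 5 ✓
Line 2: gentle(2) + shoe(1) + through(1) + honeycomb(3) = 7 ✓
Line 3: far(1) + a(1) + glow(1) + cries(1) = 4 (expected 5)

The third line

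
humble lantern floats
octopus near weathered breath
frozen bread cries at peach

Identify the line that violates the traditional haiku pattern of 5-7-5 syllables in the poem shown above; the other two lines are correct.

Line 3

Line 1: "humble lantern floats": 2+2+1 = 5 ✓
Line 2: "octopus near weathered breath": 3+1+2+1 = 7 ✓
Line 3: "frozen bread cries at peach": 2+1+1+1+1 = 6 (expected 5)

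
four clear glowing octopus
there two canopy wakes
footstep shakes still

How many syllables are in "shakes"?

1

"shakes" has 1 syllable.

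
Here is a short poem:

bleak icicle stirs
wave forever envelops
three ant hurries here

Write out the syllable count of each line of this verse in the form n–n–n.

5–7–5

Line 1: bleak (1), icicle (3), stirs (1) → 5
Line 2: wave (1), forever (3), envelops (3) → 7
Line 3: three (1), ant (1), hurries (2), here (1) → 5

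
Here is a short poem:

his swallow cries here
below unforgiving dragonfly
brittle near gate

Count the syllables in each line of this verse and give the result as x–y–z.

Line 1: his (1), swallow (2), cries (1), here (1) → 5
Line 2: below (2), unforgiving (4), dragonfly (3) → 9
Line 3: brittle (2), near (1), gate (1) → 4

5–9–4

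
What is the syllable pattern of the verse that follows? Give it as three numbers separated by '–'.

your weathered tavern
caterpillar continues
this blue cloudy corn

5–7–5

Line 1: your(1) + weathered(2) + tavern(2) = 5
Line 2: caterpillar(4) + continues(3) = 7
Line 3: this(1) + blue(1) + cloudy(2) + corn(1) = 5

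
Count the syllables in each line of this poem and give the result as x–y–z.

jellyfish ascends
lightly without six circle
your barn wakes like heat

Line 1: jellyfish (3), ascends (2) → 5
Line 2: lightly (2), without (2), six (1), circle (2) → 7
Line 3: your (1), barn (1), wakes (1), like (1), heat (1) → 5

5–7–5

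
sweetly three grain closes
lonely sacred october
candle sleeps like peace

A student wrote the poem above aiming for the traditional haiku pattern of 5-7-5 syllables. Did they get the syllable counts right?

Line 1: sweetly(2) + three(1) + grain(1) + closes(2) = 6 (expected 5)
Line 2: lonely(2) + sacred(2) + october(3) = 7 ✓
Line 3: candle(2) + sleeps(1) + like(1) + peace(1) = 5 ✓

No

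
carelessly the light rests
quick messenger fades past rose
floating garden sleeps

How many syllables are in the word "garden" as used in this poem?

2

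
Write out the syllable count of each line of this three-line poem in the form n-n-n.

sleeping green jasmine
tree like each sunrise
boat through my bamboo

5-5-5

Line 1: sleeping(2) + green(1) + jasmine(2) = 5
Line 2: tree(1) + like(1) + each(1) + sunrise(2) = 5
Line 3: boat(1) + through(1) + my(1) + bamboo(2) = 5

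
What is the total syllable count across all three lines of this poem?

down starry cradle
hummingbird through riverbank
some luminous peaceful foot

19

Line 1: "down starry cradle": 1+2+2 = 5
Line 2: "hummingbird through riverbank": 3+1+3 = 7
Line 3: "some luminous peaceful foot": 1+3+2+1 = 7
Total: 5 + 7 + 7 = 19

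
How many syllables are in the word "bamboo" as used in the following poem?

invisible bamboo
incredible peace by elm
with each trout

2

"bamboo" has 2 syllables.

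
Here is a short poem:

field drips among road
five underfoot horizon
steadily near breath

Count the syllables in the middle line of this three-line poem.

The middle line: five (1), underfoot (3), horizon (3) → 7

7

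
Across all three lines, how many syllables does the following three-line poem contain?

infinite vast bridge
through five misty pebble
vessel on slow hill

16

Line 1: "infinite vast bridge": 3+1+1 = 5
Line 2: "through five misty pebble": 1+1+2+2 = 6
Line 3: "vessel on slow hill": 2+1+1+1 = 5
Total: 5 + 6 + 5 = 16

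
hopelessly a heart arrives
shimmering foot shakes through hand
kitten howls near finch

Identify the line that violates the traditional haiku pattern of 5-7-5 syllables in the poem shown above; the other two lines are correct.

Line 1: hopelessly(3) + a(1) + heart(1) + arrives(2) = 7 (expected 5)
Line 2: shimmering(3) + foot(1) + shakes(1) + through(1) + hand(1) = 7 ✓
Line 3: kitten(2) + howls(1) + near(1) + finch(1) = 5 ✓

Line 1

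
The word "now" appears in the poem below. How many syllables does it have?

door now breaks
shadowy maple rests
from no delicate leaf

1

"now" has 1 syllable.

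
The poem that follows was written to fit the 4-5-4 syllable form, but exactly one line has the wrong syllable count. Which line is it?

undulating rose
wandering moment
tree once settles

Line 1: undulating(4) + rose(1) = 5 (expected 4)
Line 2: wandering(3) + moment(2) = 5 ✓
Line 3: tree(1) + once(1) + settles(2) = 4 ✓

The first line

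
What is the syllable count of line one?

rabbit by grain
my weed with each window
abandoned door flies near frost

4

Line one: rabbit(2) + by(1) + grain(1) = 4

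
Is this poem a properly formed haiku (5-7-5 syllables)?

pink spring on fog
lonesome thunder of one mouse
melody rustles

No

Line 1: "pink spring on fog": 1+1+1+1 = 4 (expected 5)
Line 2: "lonesome thunder of one mouse": 2+2+1+1+1 = 7 ✓
Line 3: "melody rustles": 3+2 = 5 ✓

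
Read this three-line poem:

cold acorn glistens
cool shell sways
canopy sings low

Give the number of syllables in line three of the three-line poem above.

5

Line three: canopy(3) + sings(1) + low(1) = 5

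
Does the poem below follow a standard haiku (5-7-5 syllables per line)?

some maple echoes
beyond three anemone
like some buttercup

Yes

Line 1: some (1), maple (2), echoes (2) → 5 ✓
Line 2: beyond (2), three (1), anemone (4) → 7 ✓
Line 3: like (1), some (1), buttercup (3) → 5 ✓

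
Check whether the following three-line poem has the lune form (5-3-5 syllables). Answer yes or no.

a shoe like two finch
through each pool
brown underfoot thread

Line 1: a(1) + shoe(1) + like(1) + two(1) + finch(1) = 5 ✓
Line 2: through(1) + each(1) + pool(1) = 3 ✓
Line 3: brown(1) + underfoot(3) + thread(1) = 5 ✓

Yes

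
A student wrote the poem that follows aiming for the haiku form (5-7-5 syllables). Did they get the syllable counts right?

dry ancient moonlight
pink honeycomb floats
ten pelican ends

Line 1: "dry ancient moonlight": 1+2+2 = 5 ✓
Line 2: "pink honeycomb floats": 1+3+1 = 5 (expected 7)
Line 3: "ten pelican ends": 1+3+1 = 5 ✓

No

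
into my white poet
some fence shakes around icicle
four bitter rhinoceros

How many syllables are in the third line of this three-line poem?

The third line: "four bitter rhinoceros": 1+2+4 = 7

7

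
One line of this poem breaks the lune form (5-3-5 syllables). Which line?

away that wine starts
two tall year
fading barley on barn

The third line

Line 1: "away that wine starts": 2+1+1+1 = 5 ✓
Line 2: "two tall year": 1+1+1 = 3 ✓
Line 3: "fading barley on barn": 2+2+1+1 = 6 (expected 5)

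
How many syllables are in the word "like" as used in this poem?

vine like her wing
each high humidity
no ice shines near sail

1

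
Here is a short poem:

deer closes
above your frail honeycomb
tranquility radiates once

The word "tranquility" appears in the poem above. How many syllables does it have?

"tranquility" has 4 syllables.

4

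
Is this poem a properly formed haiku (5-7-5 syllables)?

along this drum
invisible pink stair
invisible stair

Line 1: along (2), this (1), drum (1) → 4 (expected 5)
Line 2: invisible (4), pink (1), stair (1) → 6 (expected 7)
Line 3: invisible (4), stair (1) → 5 ✓

No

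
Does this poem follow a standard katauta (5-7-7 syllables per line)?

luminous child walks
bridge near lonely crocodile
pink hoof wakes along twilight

Yes

Line 1: "luminous child walks": 3+1+1 = 5 ✓
Line 2: "bridge near lonely crocodile": 1+1+2+3 = 7 ✓
Line 3: "pink hoof wakes along twilight": 1+1+1+2+2 = 7 ✓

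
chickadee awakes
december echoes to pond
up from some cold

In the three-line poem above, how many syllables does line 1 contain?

5

Line 1: "chickadee awakes": 3+2 = 5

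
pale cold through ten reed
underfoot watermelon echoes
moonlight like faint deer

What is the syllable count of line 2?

Line 2: underfoot (3), watermelon (4), echoes (2) → 9

9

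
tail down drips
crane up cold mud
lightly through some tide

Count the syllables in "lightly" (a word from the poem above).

"lightly" has 2 syllables.

2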